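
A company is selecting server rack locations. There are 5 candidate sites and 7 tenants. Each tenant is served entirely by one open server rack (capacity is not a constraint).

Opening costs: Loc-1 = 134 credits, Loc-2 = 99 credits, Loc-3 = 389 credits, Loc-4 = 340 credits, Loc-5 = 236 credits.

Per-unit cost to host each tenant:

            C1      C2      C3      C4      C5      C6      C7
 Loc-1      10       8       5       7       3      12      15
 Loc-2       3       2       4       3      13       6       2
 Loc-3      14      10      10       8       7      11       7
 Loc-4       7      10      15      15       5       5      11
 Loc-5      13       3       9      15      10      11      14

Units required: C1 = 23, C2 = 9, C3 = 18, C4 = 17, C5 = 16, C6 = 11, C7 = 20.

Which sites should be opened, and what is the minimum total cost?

For any fixed open set, each tenant goes to its cheapest open site; total = fixed + service.
{Loc-1, Loc-2}: C1→Loc-2 3·23=69, C2→Loc-2 2·9=18, C3→Loc-2 4·18=72, C4→Loc-2 3·17=51, C5→Loc-1 3·16=48, C6→Loc-2 6·11=66, C7→Loc-2 2·20=40. Service 364; fixed 233; total 597.
{Loc-2}: C1→Loc-2 3·23=69, C2→Loc-2 2·9=18, C3→Loc-2 4·18=72, C4→Loc-2 3·17=51, C5→Loc-2 13·16=208, C6→Loc-2 6·11=66, C7→Loc-2 2·20=40. Service 524; fixed 99; total 623.
{Loc-2, Loc-5}: C1→Loc-2 3·23=69, C2→Loc-2 2·9=18, C3→Loc-2 4·18=72, C4→Loc-2 3·17=51, C5→Loc-5 10·16=160, C6→Loc-2 6·11=66, C7→Loc-2 2·20=40. Service 476; fixed 335; total 811.
{Loc-1, Loc-2, Loc-3, Loc-4, Loc-5}: service 353 + fixed 1198 = 1551
No other subset beats 597.

Open Loc-1 and Loc-2; minimum total cost 597.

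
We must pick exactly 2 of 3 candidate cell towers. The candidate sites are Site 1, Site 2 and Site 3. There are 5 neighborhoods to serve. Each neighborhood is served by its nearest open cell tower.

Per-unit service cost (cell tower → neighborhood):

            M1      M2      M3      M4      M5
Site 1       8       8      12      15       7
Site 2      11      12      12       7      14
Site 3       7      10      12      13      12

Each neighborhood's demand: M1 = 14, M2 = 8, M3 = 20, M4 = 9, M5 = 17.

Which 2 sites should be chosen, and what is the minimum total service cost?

With exactly 2 open, each neighborhood uses its cheapest among the chosen.
{Site 1, Site 2}: M1→Site 1 8·14=112, M2→Site 1 8·8=64, M3→Site 1 12·20=240, M4→Site 2 7·9=63, M5→Site 1 7·17=119. Service cost 598.
{Site 1, Site 3}: service cost 638
{Site 2, Site 3}: service cost 685
Among all 3 size-2 choices, {Site 1, Site 2} is lowest.

Choose Site 1 and Site 2; total service cost 598.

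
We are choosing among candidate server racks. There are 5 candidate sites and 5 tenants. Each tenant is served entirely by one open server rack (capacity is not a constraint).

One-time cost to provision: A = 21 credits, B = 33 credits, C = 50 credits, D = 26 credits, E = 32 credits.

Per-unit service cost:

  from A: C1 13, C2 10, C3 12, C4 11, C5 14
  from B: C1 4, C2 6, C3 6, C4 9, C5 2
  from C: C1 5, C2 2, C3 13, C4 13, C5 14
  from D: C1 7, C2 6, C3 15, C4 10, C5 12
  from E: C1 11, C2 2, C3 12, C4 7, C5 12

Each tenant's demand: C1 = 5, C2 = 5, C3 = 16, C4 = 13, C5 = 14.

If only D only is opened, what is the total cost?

Each tenant is assigned to its cheapest site among the open ones.
{D}: C1→D 7·5=35, C2→D 6·5=30, C3→D 15·16=240, C4→D 10·13=130, C5→D 12·14=168. Service 603; fixed 26; total 629.

Total cost: 629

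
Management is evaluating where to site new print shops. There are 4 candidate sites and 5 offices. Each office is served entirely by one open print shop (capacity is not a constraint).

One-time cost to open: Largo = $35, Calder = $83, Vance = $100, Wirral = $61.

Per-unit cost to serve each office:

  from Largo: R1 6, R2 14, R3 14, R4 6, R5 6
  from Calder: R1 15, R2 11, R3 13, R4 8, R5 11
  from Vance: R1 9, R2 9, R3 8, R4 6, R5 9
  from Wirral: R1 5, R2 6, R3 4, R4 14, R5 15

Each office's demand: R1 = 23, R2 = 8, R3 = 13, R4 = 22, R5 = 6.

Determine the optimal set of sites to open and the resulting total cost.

Open Largo and Wirral; minimum total cost 479.

For any fixed open set, each office goes to its cheapest open site; total = fixed + service.
{Largo, Wirral}: R1→Wirral 5·23=115, R2→Wirral 6·8=48, R3→Wirral 4·13=52, R4→Largo 6·22=132, R5→Largo 6·6=36. Service 383; fixed 96; total 479.
{Largo, Calder, Wirral}: service 383 + fixed 179 = 562
{Vance, Wirral}: R1→Wirral 5·23=115, R2→Wirral 6·8=48, R3→Wirral 4·13=52, R4→Vance 6·22=132, R5→Vance 9·6=54. Service 401; fixed 161; total 562.
{Largo, Calder, Vance, Wirral}: R1→Wirral 5·23=115, R2→Wirral 6·8=48, R3→Wirral 4·13=52, R4→Largo 6·22=132, R5→Largo 6·6=36. Service 383; fixed 279; total 662.
No other subset beats 479.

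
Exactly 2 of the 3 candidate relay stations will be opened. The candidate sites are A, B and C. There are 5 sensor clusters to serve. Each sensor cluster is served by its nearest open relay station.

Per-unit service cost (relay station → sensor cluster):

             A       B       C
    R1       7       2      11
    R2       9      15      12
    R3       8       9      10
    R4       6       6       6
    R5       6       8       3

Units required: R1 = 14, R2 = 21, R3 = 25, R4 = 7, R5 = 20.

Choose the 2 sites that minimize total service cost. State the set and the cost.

Choose A and B; total service cost 579.

With exactly 2 open, each sensor cluster uses its cheapest among the chosen.
{A, B}: R1→B 2·14=28, R2→A 9·21=189, R3→A 8·25=200, R4→A 6·7=42, R5→A 6·20=120. Service cost 579.
{A, C}: service cost 589
{B, C}: service cost 607
Among all 3 size-2 choices, {A, B} is lowest.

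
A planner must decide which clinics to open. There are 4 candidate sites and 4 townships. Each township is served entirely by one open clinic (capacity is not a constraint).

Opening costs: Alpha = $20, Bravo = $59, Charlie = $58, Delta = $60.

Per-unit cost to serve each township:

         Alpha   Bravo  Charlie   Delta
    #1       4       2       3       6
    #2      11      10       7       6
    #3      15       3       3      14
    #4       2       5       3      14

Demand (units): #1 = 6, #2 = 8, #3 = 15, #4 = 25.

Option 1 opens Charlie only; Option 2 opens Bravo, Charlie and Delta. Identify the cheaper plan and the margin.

Option 1: {Charlie}: #1→Charlie 3·6=18, #2→Charlie 7·8=56, #3→Charlie 3·15=45, #4→Charlie 3·25=75. Service 194; fixed 58; total 252.
Option 2: {Bravo, Charlie, Delta}: #1→Bravo 2·6=12, #2→Delta 6·8=48, #3→Bravo 3·15=45, #4→Charlie 3·25=75. Service 180; fixed 177; total 357.
Difference: |252 − 357| = 105.

Option 1 is cheaper by 105.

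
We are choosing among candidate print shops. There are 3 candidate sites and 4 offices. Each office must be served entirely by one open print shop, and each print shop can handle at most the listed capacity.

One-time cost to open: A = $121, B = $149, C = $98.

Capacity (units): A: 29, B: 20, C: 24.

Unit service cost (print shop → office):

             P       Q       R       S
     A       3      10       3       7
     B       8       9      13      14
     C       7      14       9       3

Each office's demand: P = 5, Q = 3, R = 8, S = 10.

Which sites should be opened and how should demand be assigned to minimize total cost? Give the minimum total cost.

Open {A}: P→A 3·5=15, Q→A 10·3=30, R→A 3·8=24, S→A 7·10=70.
Loads: A carries 26/29. Service 139; fixed 121; total 260.
Next best feasible plan costs 318.

Minimum total cost: 260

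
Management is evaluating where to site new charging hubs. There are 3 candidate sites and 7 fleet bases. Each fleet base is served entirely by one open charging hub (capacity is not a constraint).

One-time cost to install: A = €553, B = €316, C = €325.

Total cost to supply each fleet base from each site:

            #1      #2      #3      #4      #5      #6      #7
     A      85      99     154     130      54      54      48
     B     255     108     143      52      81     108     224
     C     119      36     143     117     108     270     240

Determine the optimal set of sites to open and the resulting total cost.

For any fixed open set, each fleet base goes to its cheapest open site; total = fixed + service.
{A}: #1→A 85, #2→A 99, #3→A 154, #4→A 130, #5→A 54, #6→A 54, #7→A 48. Service 624; fixed 553; total 1177.
{B}: service 971 + fixed 316 = 1287
{C}: #1→C 119, #2→C 36, #3→C 143, #4→C 117, #5→C 108, #6→C 270, #7→C 240. Service 1033; fixed 325; total 1358.
{A, B, C}: #1→A 85, #2→C 36, #3→B 143, #4→B 52, #5→A 54, #6→A 54, #7→A 48. Service 472; fixed 1194; total 1666.
No other subset beats 1177.

Open A only; minimum total cost 1177.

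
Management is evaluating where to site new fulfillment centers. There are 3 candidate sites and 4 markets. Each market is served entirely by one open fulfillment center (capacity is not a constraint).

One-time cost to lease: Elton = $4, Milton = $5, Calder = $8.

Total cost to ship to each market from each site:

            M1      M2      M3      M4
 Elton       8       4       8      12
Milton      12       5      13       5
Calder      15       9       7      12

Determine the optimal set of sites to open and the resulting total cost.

Open Elton and Milton; minimum total cost 34.

For any fixed open set, each market goes to its cheapest open site; total = fixed + service.
{Elton, Milton}: M1→Elton 8, M2→Elton 4, M3→Elton 8, M4→Milton 5. Service 25; fixed 9; total 34.
{Elton}: M1→Elton 8, M2→Elton 4, M3→Elton 8, M4→Elton 12. Service 32; fixed 4; total 36.
{Milton}: service 35 + fixed 5 = 40
{Elton, Milton, Calder}: service 24 + fixed 17 = 41
(All 7 nonempty subsets were checked; Elton and Milton is lowest.)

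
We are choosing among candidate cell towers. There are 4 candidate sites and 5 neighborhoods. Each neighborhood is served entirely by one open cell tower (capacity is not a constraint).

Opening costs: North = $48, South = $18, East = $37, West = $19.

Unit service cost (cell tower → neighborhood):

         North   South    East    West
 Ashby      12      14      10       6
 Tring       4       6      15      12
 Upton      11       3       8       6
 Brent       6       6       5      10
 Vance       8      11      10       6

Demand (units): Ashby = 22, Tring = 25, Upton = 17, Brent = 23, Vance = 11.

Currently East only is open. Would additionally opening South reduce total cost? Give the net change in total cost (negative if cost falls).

Yes — net change −292 (cost falls by 292).

Current service cost with {East}: 956.
Adding South: each neighborhood re-picks its cheapest; new service cost 646, saving 310.
Extra fixed cost: 18. Net change = 18 − 310 = -292.
(Totals: 993 → 701.)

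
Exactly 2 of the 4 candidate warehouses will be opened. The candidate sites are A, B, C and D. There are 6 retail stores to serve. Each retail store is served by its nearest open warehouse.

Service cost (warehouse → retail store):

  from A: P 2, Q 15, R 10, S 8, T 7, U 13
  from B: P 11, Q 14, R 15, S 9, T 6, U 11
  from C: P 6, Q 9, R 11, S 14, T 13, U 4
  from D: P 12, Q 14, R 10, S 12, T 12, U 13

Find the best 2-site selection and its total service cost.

Choose A and C; total service cost 40.

With exactly 2 open, each retail store uses its cheapest among the chosen.
{A, C}: P→A 2, Q→C 9, R→A 10, S→A 8, T→A 7, U→C 4. Service cost 40.
{B, C}: service cost 45
{A, B}: service cost 51
Among all 6 size-2 choices, {A, C} is lowest.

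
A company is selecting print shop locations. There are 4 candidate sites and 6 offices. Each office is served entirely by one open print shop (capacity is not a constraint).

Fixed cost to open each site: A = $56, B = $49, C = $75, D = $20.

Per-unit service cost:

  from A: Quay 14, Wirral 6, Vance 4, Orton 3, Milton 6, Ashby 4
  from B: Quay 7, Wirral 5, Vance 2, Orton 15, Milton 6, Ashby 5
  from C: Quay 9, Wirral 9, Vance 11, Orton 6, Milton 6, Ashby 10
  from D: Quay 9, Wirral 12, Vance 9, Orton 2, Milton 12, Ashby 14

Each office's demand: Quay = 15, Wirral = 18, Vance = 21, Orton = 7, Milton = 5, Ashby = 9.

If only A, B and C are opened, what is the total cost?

Total cost: 504

Each office is assigned to its cheapest site among the open ones.
{A, B, C}: Quay→B 7·15=105, Wirral→B 5·18=90, Vance→B 2·21=42, Orton→A 3·7=21, Milton→A 6·5=30, Ashby→A 4·9=36. Service 324; fixed 180; total 504.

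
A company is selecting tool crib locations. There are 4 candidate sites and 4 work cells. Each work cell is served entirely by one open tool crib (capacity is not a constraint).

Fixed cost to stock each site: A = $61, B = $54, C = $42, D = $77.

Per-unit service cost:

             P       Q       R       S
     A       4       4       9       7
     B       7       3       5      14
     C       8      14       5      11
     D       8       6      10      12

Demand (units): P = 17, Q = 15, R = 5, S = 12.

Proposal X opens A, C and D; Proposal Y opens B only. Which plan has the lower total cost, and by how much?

Proposal Y is cheaper by 6.

Proposal X: {A, C, D}: P→A 4·17=68, Q→A 4·15=60, R→C 5·5=25, S→A 7·12=84. Service 237; fixed 180; total 417.
Proposal Y: {B}: P→B 7·17=119, Q→B 3·15=45, R→B 5·5=25, S→B 14·12=168. Service 357; fixed 54; total 411.
Difference: |417 − 411| = 6.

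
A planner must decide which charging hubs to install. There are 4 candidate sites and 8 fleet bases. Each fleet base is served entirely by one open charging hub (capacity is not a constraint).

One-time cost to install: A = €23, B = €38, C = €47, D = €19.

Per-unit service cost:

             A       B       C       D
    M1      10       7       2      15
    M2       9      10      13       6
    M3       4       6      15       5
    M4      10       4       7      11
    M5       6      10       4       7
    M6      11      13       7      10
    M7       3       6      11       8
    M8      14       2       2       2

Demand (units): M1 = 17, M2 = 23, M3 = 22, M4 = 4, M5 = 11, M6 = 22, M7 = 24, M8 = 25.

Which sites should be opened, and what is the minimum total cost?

For any fixed open set, each fleet base goes to its cheapest open site; total = fixed + service.
{A, C, D}: M1→C 2·17=34, M2→D 6·23=138, M3→A 4·22=88, M4→C 7·4=28, M5→C 4·11=44, M6→C 7·22=154, M7→A 3·24=72, M8→C 2·25=50. Service 608; fixed 89; total 697.
{A, B, C, D}: M1→C 2·17=34, M2→D 6·23=138, M3→A 4·22=88, M4→B 4·4=16, M5→C 4·11=44, M6→C 7·22=154, M7→A 3·24=72, M8→B 2·25=50. Service 596; fixed 127; total 723.
{A, C}: service 677 + fixed 70 = 747
{D}: service 1086 + fixed 19 = 1105
No other subset beats 697.

Open A, C and D; minimum total cost 697.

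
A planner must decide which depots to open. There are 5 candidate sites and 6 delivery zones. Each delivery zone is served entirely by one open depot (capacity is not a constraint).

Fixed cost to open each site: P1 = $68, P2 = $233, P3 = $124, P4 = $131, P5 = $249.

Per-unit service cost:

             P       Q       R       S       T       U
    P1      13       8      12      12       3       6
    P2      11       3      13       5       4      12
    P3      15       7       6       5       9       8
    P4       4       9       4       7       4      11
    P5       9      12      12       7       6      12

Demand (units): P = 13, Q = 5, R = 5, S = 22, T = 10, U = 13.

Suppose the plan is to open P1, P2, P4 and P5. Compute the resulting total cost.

Total cost: 986

Each delivery zone is assigned to its cheapest site among the open ones.
{P1, P2, P4, P5}: P→P4 4·13=52, Q→P2 3·5=15, R→P4 4·5=20, S→P2 5·22=110, T→P1 3·10=30, U→P1 6·13=78. Service 305; fixed 681; total 986.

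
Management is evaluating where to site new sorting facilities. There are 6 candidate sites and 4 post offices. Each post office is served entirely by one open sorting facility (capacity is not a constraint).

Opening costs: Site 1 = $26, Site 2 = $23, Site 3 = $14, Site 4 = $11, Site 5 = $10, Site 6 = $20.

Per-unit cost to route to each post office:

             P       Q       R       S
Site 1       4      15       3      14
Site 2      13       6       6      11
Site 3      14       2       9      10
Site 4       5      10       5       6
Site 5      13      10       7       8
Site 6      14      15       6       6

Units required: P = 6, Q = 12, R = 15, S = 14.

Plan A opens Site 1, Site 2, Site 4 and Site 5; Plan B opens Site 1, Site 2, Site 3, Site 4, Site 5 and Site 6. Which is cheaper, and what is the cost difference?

Plan A: {Site 1, Site 2, Site 4, Site 5}: P→Site 1 4·6=24, Q→Site 2 6·12=72, R→Site 1 3·15=45, S→Site 4 6·14=84. Service 225; fixed 70; total 295.
Plan B: {Site 1, Site 2, Site 3, Site 4, Site 5, Site 6}: P→Site 1 4·6=24, Q→Site 3 2·12=24, R→Site 1 3·15=45, S→Site 4 6·14=84. Service 177; fixed 104; total 281.
Difference: |295 − 281| = 14.

Plan B is cheaper by 14.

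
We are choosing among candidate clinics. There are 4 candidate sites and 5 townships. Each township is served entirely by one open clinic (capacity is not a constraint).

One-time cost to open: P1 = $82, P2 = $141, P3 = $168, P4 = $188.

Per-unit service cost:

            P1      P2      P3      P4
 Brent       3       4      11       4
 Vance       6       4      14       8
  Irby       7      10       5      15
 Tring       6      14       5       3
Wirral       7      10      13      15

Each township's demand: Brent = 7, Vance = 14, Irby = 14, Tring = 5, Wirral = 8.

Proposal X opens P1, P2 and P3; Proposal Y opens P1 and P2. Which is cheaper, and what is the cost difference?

Proposal X: {P1, P2, P3}: Brent→P1 3·7=21, Vance→P2 4·14=56, Irby→P3 5·14=70, Tring→P3 5·5=25, Wirral→P1 7·8=56. Service 228; fixed 391; total 619.
Proposal Y: {P1, P2}: Brent→P1 3·7=21, Vance→P2 4·14=56, Irby→P1 7·14=98, Tring→P1 6·5=30, Wirral→P1 7·8=56. Service 261; fixed 223; total 484.
Difference: |619 − 484| = 135.

Proposal Y is cheaper by 135.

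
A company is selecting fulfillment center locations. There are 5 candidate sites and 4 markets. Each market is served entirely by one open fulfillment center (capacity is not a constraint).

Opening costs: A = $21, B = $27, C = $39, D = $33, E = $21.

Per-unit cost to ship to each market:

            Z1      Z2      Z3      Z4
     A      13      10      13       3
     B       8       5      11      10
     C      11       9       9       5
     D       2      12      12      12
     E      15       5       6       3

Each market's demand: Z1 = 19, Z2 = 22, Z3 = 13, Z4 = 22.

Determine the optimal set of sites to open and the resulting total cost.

For any fixed open set, each market goes to its cheapest open site; total = fixed + service.
{D, E}: Z1→D 2·19=38, Z2→E 5·22=110, Z3→E 6·13=78, Z4→E 3·22=66. Service 292; fixed 54; total 346.
{A, D, E}: Z1→D 2·19=38, Z2→E 5·22=110, Z3→E 6·13=78, Z4→A 3·22=66. Service 292; fixed 75; total 367.
{B, D, E}: service 292 + fixed 81 = 373
{A, B, C, D, E}: service 292 + fixed 141 = 433
No other subset beats 346.

Open D and E; minimum total cost 346.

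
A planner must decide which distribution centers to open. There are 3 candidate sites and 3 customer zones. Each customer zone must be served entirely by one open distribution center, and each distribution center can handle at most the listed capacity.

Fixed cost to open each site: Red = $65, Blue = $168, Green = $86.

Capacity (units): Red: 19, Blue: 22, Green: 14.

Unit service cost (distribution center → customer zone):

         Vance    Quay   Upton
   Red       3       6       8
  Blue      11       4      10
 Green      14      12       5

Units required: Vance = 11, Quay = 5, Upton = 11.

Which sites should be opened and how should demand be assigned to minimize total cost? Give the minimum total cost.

Minimum total cost: 269

Open {Red, Green}: Vance→Red 3·11=33, Quay→Red 6·5=30, Upton→Green 5·11=55.
Loads: Red carries 16/19, Green carries 11/14. Service 118; fixed 151; total 269.
Next best feasible plan costs 396.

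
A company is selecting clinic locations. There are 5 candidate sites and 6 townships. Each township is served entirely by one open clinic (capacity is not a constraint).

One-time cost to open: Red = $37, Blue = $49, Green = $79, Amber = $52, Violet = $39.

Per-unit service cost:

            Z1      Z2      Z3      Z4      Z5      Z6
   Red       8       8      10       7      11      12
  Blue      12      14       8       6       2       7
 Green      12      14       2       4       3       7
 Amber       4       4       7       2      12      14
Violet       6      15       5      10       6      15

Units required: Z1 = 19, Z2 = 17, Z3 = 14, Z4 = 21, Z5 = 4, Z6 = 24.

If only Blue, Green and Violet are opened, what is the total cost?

Each township is assigned to its cheapest site among the open ones.
{Blue, Green, Violet}: Z1→Violet 6·19=114, Z2→Blue 14·17=238, Z3→Green 2·14=28, Z4→Green 4·21=84, Z5→Blue 2·4=8, Z6→Blue 7·24=168. Service 640; fixed 167; total 807.

Total cost: 807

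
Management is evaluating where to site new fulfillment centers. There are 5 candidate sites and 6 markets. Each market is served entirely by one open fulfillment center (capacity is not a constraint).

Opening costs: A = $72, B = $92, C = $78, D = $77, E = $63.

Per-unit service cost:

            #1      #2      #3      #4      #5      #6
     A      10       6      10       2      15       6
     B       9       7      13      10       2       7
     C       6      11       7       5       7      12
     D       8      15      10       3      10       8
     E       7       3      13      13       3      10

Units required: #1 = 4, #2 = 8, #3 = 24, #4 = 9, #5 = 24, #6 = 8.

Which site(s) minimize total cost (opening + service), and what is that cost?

For any fixed open set, each market goes to its cheapest open site; total = fixed + service.
{C, E}: #1→C 6·4=24, #2→E 3·8=24, #3→C 7·24=168, #4→C 5·9=45, #5→E 3·24=72, #6→E 10·8=80. Service 413; fixed 141; total 554.
{A, E}: service 430 + fixed 135 = 565
{A, C, E}: service 354 + fixed 213 = 567
{A, B, C, D, E}: #1→C 6·4=24, #2→E 3·8=24, #3→C 7·24=168, #4→A 2·9=18, #5→B 2·24=48, #6→A 6·8=48. Service 330; fixed 382; total 712.
No other subset beats 554.

Open C and E; minimum total cost 554.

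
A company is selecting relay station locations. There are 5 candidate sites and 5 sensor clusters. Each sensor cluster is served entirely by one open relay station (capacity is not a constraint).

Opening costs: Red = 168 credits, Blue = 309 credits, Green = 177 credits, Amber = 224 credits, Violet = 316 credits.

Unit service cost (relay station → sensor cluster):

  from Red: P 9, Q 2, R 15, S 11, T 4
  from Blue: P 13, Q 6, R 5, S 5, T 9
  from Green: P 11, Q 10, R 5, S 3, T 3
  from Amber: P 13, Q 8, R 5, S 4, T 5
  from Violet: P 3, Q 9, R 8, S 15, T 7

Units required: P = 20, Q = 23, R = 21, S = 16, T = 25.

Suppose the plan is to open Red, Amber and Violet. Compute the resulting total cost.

Each sensor cluster is assigned to its cheapest site among the open ones.
{Red, Amber, Violet}: P→Violet 3·20=60, Q→Red 2·23=46, R→Amber 5·21=105, S→Amber 4·16=64, T→Red 4·25=100. Service 375; fixed 708; total 1083.

Total cost: 1083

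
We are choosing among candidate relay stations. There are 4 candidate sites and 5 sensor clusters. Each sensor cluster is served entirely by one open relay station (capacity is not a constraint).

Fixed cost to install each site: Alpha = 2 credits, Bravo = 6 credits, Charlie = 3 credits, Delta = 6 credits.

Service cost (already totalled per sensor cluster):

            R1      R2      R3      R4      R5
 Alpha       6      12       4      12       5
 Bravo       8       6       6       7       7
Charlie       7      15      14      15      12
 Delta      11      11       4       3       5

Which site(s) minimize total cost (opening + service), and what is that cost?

Open Alpha and Bravo; minimum total cost 36.

For any fixed open set, each sensor cluster goes to its cheapest open site; total = fixed + service.
{Alpha, Bravo}: R1→Alpha 6, R2→Bravo 6, R3→Alpha 4, R4→Bravo 7, R5→Alpha 5. Service 28; fixed 8; total 36.
{Alpha, Delta}: service 29 + fixed 8 = 37
{Alpha, Bravo, Delta}: service 24 + fixed 14 = 38
{Alpha, Bravo, Charlie, Delta}: service 24 + fixed 17 = 41
(All 15 nonempty subsets were checked; Alpha and Bravo is lowest.)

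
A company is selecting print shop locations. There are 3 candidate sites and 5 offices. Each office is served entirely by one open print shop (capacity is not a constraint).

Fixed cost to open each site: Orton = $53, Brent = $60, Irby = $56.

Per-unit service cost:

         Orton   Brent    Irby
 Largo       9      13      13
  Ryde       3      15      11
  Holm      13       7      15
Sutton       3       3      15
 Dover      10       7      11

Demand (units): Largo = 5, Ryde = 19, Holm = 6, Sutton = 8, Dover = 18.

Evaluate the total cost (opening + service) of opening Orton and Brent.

Total cost: 407

Each office is assigned to its cheapest site among the open ones.
{Orton, Brent}: Largo→Orton 9·5=45, Ryde→Orton 3·19=57, Holm→Brent 7·6=42, Sutton→Orton 3·8=24, Dover→Brent 7·18=126. Service 294; fixed 113; total 407.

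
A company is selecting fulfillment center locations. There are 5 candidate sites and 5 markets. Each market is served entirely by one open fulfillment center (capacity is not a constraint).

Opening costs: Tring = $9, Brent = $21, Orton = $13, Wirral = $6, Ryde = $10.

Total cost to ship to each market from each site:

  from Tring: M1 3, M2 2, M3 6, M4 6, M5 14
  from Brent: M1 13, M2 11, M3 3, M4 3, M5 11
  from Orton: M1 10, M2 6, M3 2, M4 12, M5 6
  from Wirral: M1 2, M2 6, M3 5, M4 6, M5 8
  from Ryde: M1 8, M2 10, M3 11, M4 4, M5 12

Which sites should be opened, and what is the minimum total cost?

Open Wirral only; minimum total cost 33.

For any fixed open set, each market goes to its cheapest open site; total = fixed + service.
{Wirral}: M1→Wirral 2, M2→Wirral 6, M3→Wirral 5, M4→Wirral 6, M5→Wirral 8. Service 27; fixed 6; total 33.
{Tring, Wirral}: service 23 + fixed 15 = 38
{Tring}: service 31 + fixed 9 = 40
{Tring, Brent, Orton, Wirral, Ryde}: service 15 + fixed 59 = 74
No other subset beats 33.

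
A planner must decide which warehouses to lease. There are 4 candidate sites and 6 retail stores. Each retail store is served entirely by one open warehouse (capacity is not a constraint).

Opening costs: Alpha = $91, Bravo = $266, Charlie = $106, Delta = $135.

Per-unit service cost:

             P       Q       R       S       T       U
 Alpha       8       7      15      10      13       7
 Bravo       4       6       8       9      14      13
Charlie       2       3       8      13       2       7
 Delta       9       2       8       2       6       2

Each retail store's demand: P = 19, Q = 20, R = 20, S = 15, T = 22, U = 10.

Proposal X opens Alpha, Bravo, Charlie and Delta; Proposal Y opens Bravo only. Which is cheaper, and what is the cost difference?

Proposal X is cheaper by 265.

Proposal X: {Alpha, Bravo, Charlie, Delta}: P→Charlie 2·19=38, Q→Delta 2·20=40, R→Bravo 8·20=160, S→Delta 2·15=30, T→Charlie 2·22=44, U→Delta 2·10=20. Service 332; fixed 598; total 930.
Proposal Y: {Bravo}: P→Bravo 4·19=76, Q→Bravo 6·20=120, R→Bravo 8·20=160, S→Bravo 9·15=135, T→Bravo 14·22=308, U→Bravo 13·10=130. Service 929; fixed 266; total 1195.
Difference: |930 − 1195| = 265.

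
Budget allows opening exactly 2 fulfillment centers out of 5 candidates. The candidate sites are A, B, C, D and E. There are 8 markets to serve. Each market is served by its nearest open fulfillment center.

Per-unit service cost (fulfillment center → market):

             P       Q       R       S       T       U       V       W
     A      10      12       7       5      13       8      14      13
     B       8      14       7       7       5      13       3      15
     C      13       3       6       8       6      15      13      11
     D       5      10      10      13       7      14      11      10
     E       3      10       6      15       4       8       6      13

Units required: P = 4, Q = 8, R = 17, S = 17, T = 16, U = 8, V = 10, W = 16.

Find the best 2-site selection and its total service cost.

With exactly 2 open, each market uses its cheapest among the chosen.
{C, E}: P→E 3·4=12, Q→C 3·8=24, R→C 6·17=102, S→C 8·17=136, T→E 4·16=64, U→E 8·8=64, V→E 6·10=60, W→C 11·16=176. Service cost 638.
{B, C}: service cost 667
{A, E}: service cost 675
Among all 10 size-2 choices, {C, E} is lowest.

Choose C and E; total service cost 638.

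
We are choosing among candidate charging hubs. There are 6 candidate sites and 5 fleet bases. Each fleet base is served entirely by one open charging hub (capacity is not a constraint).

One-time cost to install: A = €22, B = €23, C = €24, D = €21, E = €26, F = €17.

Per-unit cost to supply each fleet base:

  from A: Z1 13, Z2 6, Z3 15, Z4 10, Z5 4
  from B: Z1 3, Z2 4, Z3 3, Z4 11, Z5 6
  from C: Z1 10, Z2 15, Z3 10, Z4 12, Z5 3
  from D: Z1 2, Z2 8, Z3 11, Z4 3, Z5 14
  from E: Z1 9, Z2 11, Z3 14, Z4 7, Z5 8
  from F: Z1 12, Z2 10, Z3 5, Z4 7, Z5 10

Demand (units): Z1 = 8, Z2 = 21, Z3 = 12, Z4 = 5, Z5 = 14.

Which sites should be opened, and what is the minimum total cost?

For any fixed open set, each fleet base goes to its cheapest open site; total = fixed + service.
{B, C, D}: Z1→D 2·8=16, Z2→B 4·21=84, Z3→B 3·12=36, Z4→D 3·5=15, Z5→C 3·14=42. Service 193; fixed 68; total 261.
{A, B, D}: Z1→D 2·8=16, Z2→B 4·21=84, Z3→B 3·12=36, Z4→D 3·5=15, Z5→A 4·14=56. Service 207; fixed 66; total 273.
{B, C, D, F}: Z1→D 2·8=16, Z2→B 4·21=84, Z3→B 3·12=36, Z4→D 3·5=15, Z5→C 3·14=42. Service 193; fixed 85; total 278.
{A, B, C, D, E, F}: service 193 + fixed 133 = 326
No other subset beats 261.

Open B, C and D; minimum total cost 261.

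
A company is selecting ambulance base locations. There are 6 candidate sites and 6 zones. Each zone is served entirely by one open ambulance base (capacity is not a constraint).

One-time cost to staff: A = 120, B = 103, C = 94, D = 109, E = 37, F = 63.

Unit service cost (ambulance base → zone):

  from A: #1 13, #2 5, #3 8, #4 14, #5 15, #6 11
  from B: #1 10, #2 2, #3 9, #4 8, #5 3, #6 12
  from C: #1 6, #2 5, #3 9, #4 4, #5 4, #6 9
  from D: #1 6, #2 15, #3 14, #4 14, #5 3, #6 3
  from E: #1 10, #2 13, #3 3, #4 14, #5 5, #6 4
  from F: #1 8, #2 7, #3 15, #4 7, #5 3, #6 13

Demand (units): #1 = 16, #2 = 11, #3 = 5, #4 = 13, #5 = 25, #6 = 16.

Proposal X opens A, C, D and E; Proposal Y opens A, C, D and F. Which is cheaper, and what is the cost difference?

Proposal X: {A, C, D, E}: #1→C 6·16=96, #2→A 5·11=55, #3→E 3·5=15, #4→C 4·13=52, #5→D 3·25=75, #6→D 3·16=48. Service 341; fixed 360; total 701.
Proposal Y: {A, C, D, F}: #1→C 6·16=96, #2→A 5·11=55, #3→A 8·5=40, #4→C 4·13=52, #5→D 3·25=75, #6→D 3·16=48. Service 366; fixed 386; total 752.
Difference: |701 − 752| = 51.

Proposal X is cheaper by 51.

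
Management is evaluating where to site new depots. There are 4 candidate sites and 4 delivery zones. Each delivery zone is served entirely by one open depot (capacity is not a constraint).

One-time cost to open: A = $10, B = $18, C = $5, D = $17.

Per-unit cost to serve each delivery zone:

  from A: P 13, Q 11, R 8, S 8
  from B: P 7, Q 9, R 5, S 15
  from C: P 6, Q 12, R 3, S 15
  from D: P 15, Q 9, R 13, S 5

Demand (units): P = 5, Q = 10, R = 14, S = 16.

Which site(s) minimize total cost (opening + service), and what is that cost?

Open C and D; minimum total cost 264.

For any fixed open set, each delivery zone goes to its cheapest open site; total = fixed + service.
{C, D}: P→C 6·5=30, Q→D 9·10=90, R→C 3·14=42, S→D 5·16=80. Service 242; fixed 22; total 264.
{A, C, D}: P→C 6·5=30, Q→D 9·10=90, R→C 3·14=42, S→D 5·16=80. Service 242; fixed 32; total 274.
{B, C, D}: service 242 + fixed 40 = 282
{A, B, C, D}: service 242 + fixed 50 = 292
No other subset beats 264.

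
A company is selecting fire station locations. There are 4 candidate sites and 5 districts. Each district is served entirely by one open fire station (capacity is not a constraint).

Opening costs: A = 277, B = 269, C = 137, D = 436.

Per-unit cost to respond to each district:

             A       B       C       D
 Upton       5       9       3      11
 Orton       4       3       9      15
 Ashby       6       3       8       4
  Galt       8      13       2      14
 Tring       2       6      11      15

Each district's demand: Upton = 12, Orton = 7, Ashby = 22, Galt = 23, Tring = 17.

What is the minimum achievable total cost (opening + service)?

Minimum total cost: 645

For any fixed open set, each district goes to its cheapest open site; total = fixed + service.
{C}: Upton→C 3·12=36, Orton→C 9·7=63, Ashby→C 8·22=176, Galt→C 2·23=46, Tring→C 11·17=187. Service 508; fixed 137; total 645.
{B, C}: service 271 + fixed 406 = 677
{A, C}: Upton→C 3·12=36, Orton→A 4·7=28, Ashby→A 6·22=132, Galt→C 2·23=46, Tring→A 2·17=34. Service 276; fixed 414; total 690.
{A, B, C, D}: service 203 + fixed 1119 = 1322
No other subset beats 645.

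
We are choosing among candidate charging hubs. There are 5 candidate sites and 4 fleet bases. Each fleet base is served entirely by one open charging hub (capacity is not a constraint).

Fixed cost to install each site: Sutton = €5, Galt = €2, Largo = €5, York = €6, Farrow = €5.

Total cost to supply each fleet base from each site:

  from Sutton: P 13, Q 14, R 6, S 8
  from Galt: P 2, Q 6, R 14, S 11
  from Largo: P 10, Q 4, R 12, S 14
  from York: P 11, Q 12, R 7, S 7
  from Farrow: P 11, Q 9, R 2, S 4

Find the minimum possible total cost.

Minimum total cost: 21

For any fixed open set, each fleet base goes to its cheapest open site; total = fixed + service.
{Galt, Farrow}: P→Galt 2, Q→Galt 6, R→Farrow 2, S→Farrow 4. Service 14; fixed 7; total 21.
{Galt, Largo, Farrow}: service 12 + fixed 12 = 24
{Sutton, Galt, Farrow}: service 14 + fixed 12 = 26
{Sutton, Galt, Largo, York, Farrow}: service 12 + fixed 23 = 35
No other subset beats 21.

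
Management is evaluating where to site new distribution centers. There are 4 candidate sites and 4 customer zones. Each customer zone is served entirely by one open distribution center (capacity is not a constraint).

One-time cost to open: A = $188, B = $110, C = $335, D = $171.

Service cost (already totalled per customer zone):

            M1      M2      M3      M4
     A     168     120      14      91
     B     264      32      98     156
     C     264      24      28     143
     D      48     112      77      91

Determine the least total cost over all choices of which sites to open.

For any fixed open set, each customer zone goes to its cheapest open site; total = fixed + service.
{D}: M1→D 48, M2→D 112, M3→D 77, M4→D 91. Service 328; fixed 171; total 499.
{B, D}: service 248 + fixed 281 = 529
{A}: service 393 + fixed 188 = 581
{A, B, C, D}: service 177 + fixed 804 = 981
(All 15 nonempty subsets were checked; D only is lowest.)

Minimum total cost: 499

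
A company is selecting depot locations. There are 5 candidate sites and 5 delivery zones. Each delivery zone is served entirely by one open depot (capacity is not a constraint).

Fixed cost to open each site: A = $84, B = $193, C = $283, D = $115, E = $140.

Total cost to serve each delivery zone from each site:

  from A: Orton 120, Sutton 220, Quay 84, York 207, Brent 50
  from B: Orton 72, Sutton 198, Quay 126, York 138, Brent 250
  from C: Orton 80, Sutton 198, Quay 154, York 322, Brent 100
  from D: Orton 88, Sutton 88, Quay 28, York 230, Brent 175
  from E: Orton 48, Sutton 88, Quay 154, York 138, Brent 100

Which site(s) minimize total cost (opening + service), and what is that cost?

For any fixed open set, each delivery zone goes to its cheapest open site; total = fixed + service.
{A, E}: Orton→E 48, Sutton→E 88, Quay→A 84, York→E 138, Brent→A 50. Service 408; fixed 224; total 632.
{D, E}: service 402 + fixed 255 = 657
{A, D}: service 461 + fixed 199 = 660
{A, B, C, D, E}: service 352 + fixed 815 = 1167
No other subset beats 632.

Open A and E; minimum total cost 632.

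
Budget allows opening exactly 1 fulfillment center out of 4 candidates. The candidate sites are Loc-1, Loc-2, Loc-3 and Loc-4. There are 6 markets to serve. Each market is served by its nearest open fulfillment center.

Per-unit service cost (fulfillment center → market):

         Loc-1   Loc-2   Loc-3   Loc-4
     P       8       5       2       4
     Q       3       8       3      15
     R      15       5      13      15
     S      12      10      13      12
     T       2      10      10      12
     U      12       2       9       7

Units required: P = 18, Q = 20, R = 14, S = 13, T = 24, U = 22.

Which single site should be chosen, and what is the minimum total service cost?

Choose Loc-2 only; total service cost 734.

With exactly 1 open, each market uses its cheapest among the chosen.
{Loc-2}: P→Loc-2 5·18=90, Q→Loc-2 8·20=160, R→Loc-2 5·14=70, S→Loc-2 10·13=130, T→Loc-2 10·24=240, U→Loc-2 2·22=44. Service cost 734.
{Loc-1}: service cost 882
{Loc-3}: service cost 885
Among all 4 size-1 choices, {Loc-2} is lowest.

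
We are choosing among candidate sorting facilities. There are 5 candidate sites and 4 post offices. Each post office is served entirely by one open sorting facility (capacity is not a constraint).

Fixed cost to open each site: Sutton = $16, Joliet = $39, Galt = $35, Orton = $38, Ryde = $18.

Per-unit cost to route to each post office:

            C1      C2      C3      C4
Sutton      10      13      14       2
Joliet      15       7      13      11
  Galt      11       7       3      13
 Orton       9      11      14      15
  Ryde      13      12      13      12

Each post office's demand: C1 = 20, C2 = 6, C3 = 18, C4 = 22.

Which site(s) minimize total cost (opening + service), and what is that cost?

For any fixed open set, each post office goes to its cheapest open site; total = fixed + service.
{Sutton, Galt}: C1→Sutton 10·20=200, C2→Galt 7·6=42, C3→Galt 3·18=54, C4→Sutton 2·22=44. Service 340; fixed 51; total 391.
{Sutton, Galt, Orton}: service 320 + fixed 89 = 409
{Sutton, Galt, Ryde}: service 340 + fixed 69 = 409
{Sutton, Joliet, Galt, Orton, Ryde}: C1→Orton 9·20=180, C2→Joliet 7·6=42, C3→Galt 3·18=54, C4→Sutton 2·22=44. Service 320; fixed 146; total 466.
No other subset beats 391.

Open Sutton and Galt; minimum total cost 391.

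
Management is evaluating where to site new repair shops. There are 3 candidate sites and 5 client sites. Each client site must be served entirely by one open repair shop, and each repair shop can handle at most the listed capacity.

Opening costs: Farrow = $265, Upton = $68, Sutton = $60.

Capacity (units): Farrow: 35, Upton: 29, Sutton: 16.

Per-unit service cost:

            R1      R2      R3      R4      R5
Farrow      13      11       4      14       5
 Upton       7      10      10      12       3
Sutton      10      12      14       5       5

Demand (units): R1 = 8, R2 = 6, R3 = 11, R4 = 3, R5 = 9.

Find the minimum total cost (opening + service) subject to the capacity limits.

Minimum total cost: 408

Open {Upton, Sutton}: R1→Upton 7·8=56, R2→Sutton 12·6=72, R3→Upton 10·11=110, R4→Sutton 5·3=15, R5→Upton 3·9=27.
Loads: Upton carries 28/29, Sutton carries 9/16. Service 280; fixed 128; total 408.
Next best feasible plan costs 414.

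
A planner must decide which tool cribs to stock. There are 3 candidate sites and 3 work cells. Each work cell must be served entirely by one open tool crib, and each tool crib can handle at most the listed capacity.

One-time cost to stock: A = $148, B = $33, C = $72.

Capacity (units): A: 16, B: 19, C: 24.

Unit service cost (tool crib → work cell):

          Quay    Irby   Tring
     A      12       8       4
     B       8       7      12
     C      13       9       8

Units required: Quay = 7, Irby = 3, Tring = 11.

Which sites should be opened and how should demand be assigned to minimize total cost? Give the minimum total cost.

Minimum total cost: 270

Open {B, C}: Quay→B 8·7=56, Irby→B 7·3=21, Tring→C 8·11=88.
Loads: B carries 10/19, C carries 11/24. Service 165; fixed 105; total 270.
Next best feasible plan costs 276.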